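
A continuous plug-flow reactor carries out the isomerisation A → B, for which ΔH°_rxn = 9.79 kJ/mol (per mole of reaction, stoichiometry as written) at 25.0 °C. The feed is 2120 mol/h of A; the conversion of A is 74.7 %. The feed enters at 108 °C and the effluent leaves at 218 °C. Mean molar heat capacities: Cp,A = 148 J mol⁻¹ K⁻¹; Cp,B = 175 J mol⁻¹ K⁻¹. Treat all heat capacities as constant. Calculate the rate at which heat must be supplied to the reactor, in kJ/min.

Q_in = 971 kJ/min

Extent of reaction ξ = 0.747 × 2120 = 1583.6 mol/h
Reaction term: ξ·ΔH°_rxn = 1583.6 × 9.79 = 15504 kJ/h
Sensible, feed 108→25 °C: -26042 kJ/h
Outlet flows (mol/h): A 536.36, B 1583.6
Sensible, products 25→218 °C: 68808 kJ/h
Q = ΔH = 58270 kJ/h = 16.186 kW
Heat supplied = 971.16 kJ/min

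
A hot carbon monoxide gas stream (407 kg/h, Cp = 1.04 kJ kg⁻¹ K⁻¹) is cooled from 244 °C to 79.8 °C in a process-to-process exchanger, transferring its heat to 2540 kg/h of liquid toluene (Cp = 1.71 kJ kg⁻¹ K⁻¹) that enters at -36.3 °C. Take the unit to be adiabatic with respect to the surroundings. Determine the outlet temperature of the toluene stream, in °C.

Heat released by hot stream: Q = 407 × 1.04 × (244 − 79.8) = 69503 kJ/h
Energy balance on cold side (adiabatic exchanger): Q = ṁ_c·Cp_c·(T_c,out − T_c,in)
T_c,out = -36.3 + 69503/(2540 × 1.71) = -20.298 °C

T_c,out = -20.3 °C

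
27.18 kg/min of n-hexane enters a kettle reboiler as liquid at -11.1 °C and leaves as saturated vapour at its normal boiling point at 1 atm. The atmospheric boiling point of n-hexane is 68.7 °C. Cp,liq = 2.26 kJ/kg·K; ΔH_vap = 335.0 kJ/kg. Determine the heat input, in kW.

Q = 233 kW

liquid -11.1→68.7 °C: 180.35 kJ/kg
vaporisation at 68.7 °C: 335 kJ/kg
Δh = 180.35 + 335 = 515.35 kJ/kg
Q = ṁ·Δh = 27.18 kg/min × 515.35 kJ/kg = 14007 kJ/min
|Q| = 233.45 kW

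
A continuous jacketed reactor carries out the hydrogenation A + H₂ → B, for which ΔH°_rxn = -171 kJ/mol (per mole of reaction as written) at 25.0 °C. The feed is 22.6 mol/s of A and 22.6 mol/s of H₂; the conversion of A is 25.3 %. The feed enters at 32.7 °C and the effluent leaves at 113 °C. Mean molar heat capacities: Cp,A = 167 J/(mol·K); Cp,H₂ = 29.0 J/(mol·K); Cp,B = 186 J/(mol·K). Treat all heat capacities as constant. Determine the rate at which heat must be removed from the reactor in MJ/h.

Q_out = 2260 MJ/h

Extent of reaction ξ = 0.253 × 22.6 = 5.7178 mol/s
Reaction term: ξ·ΔH°_rxn = 5.7178 × -171 = -977.74 kJ/s
Sensible, feed 32.7→25 °C: -34.108 kJ/s
Outlet flows (mol/s): A 16.882, H₂ 16.882, B 5.7178
Sensible, products 25→113 °C: 384.77 kJ/s
Q = ΔH = -627.08 kJ/s = -627.08 kW
Heat removed = 2257.5 MJ/h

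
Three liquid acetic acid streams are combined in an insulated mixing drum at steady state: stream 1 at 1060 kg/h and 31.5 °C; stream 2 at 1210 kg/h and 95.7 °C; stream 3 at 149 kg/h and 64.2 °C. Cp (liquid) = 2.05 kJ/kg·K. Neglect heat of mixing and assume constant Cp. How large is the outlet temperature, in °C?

Energy balance with Q = 0: Σ ṁᵢCp,ᵢ(T_out − Tᵢ) = 0
T_out = Σ ṁᵢCp,ᵢTᵢ / Σ ṁᵢCp,ᵢ
      = 325440 / 4958.9 = 65.627 °C

T_out = 65.6 °C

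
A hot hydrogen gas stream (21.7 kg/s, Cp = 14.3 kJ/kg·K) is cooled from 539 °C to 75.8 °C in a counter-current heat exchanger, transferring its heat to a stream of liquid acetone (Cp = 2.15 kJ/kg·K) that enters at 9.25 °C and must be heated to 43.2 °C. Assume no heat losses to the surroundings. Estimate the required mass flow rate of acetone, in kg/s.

ṁ_c = 1970 kg/s

Heat released by hot stream: Q = 21.7 × 14.3 × (539 − 75.8) = 143740 kJ/s
Energy balance on cold side (adiabatic exchanger): Q = ṁ_c·Cp_c·(T_c,out − T_c,in)
ṁ_c = 143740 / [2.15 × (43.2 − 9.25)] = 1969.2 kg/s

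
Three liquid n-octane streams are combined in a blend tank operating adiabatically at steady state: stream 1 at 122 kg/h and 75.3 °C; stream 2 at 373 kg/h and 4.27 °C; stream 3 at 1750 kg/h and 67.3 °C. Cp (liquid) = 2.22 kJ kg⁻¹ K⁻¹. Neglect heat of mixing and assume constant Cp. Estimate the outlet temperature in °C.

No heat crosses the boundary, so H_out = H_in.
T_out = Σ ṁᵢCp,ᵢTᵢ / Σ ṁᵢCp,ᵢ
      = 285390 / 4983.9 = 57.262 °C

T_out = 57.3 °C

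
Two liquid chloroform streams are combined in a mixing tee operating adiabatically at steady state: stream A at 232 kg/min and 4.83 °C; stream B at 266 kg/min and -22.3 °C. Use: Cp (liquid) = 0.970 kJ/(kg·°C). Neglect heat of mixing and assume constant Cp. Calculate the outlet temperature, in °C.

T_out = -9.66 °C

Adiabatic, steady state ⇒ Σ ṁᵢCp,ᵢ(T_out − Tᵢ) = 0
Σ ṁᵢCp,ᵢTᵢ = 232×0.970×4.83 + 266×0.970×-22.3 = -4666.9
Σ ṁᵢCp,ᵢ = 232×0.970 + 266×0.970 = 483.06
T_out = -4666.9 / 483.06 = -9.6611 °C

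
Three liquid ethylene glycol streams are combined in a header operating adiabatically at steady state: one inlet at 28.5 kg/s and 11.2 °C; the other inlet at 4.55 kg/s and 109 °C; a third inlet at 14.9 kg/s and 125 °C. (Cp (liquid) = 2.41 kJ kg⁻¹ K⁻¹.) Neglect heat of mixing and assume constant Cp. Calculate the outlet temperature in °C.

T_out = 55.8 °C

Adiabatic, steady state ⇒ Σ ṁᵢCp,ᵢ(T_out − Tᵢ) = 0
Σ ṁᵢCp,ᵢTᵢ = 28.5×2.41×11.2 + 4.55×2.41×109 + 14.9×2.41×125 = 6453.1
Σ ṁᵢCp,ᵢ = 28.5×2.41 + 4.55×2.41 + 14.9×2.41 = 115.56
T_out = 6453.1 / 115.56 = 55.843 °C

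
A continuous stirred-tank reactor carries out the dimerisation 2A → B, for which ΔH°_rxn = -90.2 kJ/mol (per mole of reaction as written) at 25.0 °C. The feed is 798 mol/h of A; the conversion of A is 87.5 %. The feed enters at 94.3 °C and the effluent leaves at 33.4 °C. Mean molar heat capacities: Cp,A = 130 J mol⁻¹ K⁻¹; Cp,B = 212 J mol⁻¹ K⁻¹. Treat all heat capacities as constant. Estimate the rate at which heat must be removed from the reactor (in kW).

Extent of reaction ξ = 0.875 × 798 / 2 = 349.12 mol/h
Reaction term: ξ·ΔH°_rxn = 349.12 × -90.2 = -31491 kJ/h
Sensible, feed 94.3→25 °C: -7189.2 kJ/h
Outlet flows (mol/h): A 99.75, B 349.12
Sensible, products 25→33.4 °C: 730.65 kJ/h
Q = ΔH = -37950 kJ/h = -10.542 kW
Heat removed = 10.542 kW

Q_out = 10.5 kW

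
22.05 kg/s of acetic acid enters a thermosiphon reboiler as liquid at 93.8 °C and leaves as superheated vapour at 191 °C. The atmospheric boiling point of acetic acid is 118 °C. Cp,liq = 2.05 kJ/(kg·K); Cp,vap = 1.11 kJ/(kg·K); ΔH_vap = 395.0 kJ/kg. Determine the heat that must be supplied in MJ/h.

Q = 41700 MJ/h

liquid 93.8→118 °C: 49.61 kJ/kg
vaporisation at 118 °C: 395 kJ/kg
vapour 118→191 °C: 81.03 kJ/kg
Δh = 49.61 + 395 + 81.03 = 525.64 kJ/kg
Q = ṁ·Δh = 22.05 kg/s × 525.64 kJ/kg = 11590 kJ/s
|Q| = 11590 kW = 41725 MJ/h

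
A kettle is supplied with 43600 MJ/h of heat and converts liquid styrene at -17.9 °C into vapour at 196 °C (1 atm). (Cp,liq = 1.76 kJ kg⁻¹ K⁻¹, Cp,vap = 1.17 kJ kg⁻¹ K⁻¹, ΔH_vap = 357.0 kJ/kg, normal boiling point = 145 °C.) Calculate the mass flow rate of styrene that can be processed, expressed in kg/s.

ṁ = 17.2 kg/s

Δh = 1.76×(145−-17.9) + 357.0 + 1.17×(196−145) = 703.37 kJ/kg
Q = 43600 MJ/h = 12111 kJ/s = 12111 kJ/s
ṁ = Q/Δh = 12111 / 703.37 = 17.219 kg/s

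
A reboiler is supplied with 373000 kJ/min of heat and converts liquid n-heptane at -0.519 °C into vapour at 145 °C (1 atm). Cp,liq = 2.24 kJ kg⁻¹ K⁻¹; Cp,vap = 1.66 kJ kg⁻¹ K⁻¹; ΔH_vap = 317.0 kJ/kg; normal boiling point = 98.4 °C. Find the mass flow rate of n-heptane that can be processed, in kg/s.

Δh = 2.24×(98.4−-0.519) + 317.0 + 1.66×(145−98.4) = 615.93 kJ/kg
Q = 373000 kJ/min = 6216.7 kJ/s = 6216.7 kJ/s
ṁ = Q/Δh = 6216.7 / 615.93 = 10.093 kg/s

ṁ = 10.1 kg/s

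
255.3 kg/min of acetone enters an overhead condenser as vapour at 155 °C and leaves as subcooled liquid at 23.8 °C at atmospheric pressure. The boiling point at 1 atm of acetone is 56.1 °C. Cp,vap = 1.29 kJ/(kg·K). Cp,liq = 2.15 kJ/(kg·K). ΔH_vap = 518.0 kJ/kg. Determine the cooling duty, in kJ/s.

Q_c = 3040 kJ/s

vapour 155→56.1 °C: -127.58 kJ/kg
condensation at 56.1 °C: -518 kJ/kg
liquid 56.1→23.8 °C: -69.445 kJ/kg
Δh = -127.58 + -518 + -69.445 = -715.03 kJ/kg
Q = ṁ·Δh = 255.3 kg/min × -715.03 kJ/kg = -182550 kJ/min
|Q| = 3042.4 kW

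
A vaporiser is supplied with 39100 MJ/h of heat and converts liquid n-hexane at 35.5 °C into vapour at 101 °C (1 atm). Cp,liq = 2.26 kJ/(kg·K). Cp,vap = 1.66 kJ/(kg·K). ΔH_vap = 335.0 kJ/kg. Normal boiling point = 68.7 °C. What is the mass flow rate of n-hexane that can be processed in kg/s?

Δh = 2.26×(68.7−35.5) + 335.0 + 1.66×(101−68.7) = 463.65 kJ/kg
Q = 39100 MJ/h = 10861 kJ/s = 10861 kJ/s
ṁ = Q/Δh = 10861 / 463.65 = 23.425 kg/s

ṁ = 23.4 kg/s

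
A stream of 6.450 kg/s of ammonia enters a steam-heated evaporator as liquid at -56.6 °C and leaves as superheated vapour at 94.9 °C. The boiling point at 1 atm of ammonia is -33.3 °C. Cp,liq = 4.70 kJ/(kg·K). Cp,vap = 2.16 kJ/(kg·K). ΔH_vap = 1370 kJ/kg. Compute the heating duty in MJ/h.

Q = 40800 MJ/h

liquid -56.6→-33.3 °C: 109.51 kJ/kg
vaporisation at -33.3 °C: 1370 kJ/kg
vapour -33.3→94.9 °C: 276.91 kJ/kg
Δh = 109.51 + 1370 + 276.91 = 1756.4 kJ/kg
Q = ṁ·Δh = 6.450 kg/s × 1756.4 kJ/kg = 11329 kJ/s
|Q| = 11329 kW = 40784 MJ/h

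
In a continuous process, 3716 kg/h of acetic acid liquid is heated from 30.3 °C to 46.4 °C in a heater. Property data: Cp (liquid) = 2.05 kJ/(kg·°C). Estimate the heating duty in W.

Q = ṁ·Cp·ΔT = 3716 × 2.05 × (46.4 − 30.3) = 122650 kJ/h
Converting: 122650 / 3600 s = 34.068 kW
Heating duty = 34068 W

Q = 34100 W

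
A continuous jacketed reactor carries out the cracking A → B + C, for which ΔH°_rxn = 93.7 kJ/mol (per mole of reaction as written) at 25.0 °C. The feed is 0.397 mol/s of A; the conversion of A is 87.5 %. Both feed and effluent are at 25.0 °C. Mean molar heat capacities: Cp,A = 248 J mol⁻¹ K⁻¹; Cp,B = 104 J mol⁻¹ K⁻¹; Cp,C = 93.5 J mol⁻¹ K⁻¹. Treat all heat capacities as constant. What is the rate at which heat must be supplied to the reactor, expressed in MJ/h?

Q_in = 117 MJ/h

Extent of reaction ξ = 0.875 × 0.397 = 0.34737 mol/s
Reaction term: ξ·ΔH°_rxn = 0.34737 × 93.7 = 32.549 kJ/s
Q = ΔH = 32.549 kJ/s = 32.549 kW
Heat supplied = 117.18 MJ/h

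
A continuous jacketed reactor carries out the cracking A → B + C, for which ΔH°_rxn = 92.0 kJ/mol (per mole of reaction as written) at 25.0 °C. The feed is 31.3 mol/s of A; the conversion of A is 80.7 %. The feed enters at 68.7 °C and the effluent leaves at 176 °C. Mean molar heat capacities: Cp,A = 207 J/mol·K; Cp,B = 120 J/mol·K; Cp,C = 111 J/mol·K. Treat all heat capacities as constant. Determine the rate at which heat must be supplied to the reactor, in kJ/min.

Extent of reaction ξ = 0.807 × 31.3 = 25.259 mol/s
Reaction term: ξ·ΔH°_rxn = 25.259 × 92.0 = 2323.8 kJ/s
Sensible, feed 68.7→25 °C: -283.14 kJ/s
Outlet flows (mol/s): A 6.0409, B 25.259, C 25.259
Sensible, products 25→176 °C: 1069.9 kJ/s
Q = ΔH = 3110.6 kJ/s = 3110.6 kW
Heat supplied = 186640 kJ/min

Q_in = 187000 kJ/min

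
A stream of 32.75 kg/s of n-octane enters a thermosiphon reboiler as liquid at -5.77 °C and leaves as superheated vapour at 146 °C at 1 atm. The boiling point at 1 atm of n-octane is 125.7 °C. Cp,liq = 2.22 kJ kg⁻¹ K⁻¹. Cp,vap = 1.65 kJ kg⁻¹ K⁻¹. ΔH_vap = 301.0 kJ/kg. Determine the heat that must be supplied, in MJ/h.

liquid -5.77→125.7 °C: 291.86 kJ/kg
vaporisation at 125.7 °C: 301 kJ/kg
vapour 125.7→146 °C: 33.495 kJ/kg
Δh = 291.86 + 301 + 33.495 = 626.36 kJ/kg
Q = ṁ·Δh = 32.75 kg/s × 626.36 kJ/kg = 20513 kJ/s
|Q| = 20513 kW = 73848 MJ/h

Q = 73800 MJ/h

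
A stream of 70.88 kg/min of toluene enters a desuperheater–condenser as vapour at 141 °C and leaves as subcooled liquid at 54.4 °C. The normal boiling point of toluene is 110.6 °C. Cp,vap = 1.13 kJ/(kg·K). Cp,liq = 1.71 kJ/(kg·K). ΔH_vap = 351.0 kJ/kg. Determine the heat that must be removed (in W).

vapour 141→110.6 °C: -34.352 kJ/kg
condensation at 110.6 °C: -351 kJ/kg
liquid 110.6→54.4 °C: -96.102 kJ/kg
Δh = -34.352 + -351 + -96.102 = -481.45 kJ/kg
Q = ṁ·Δh = 70.88 kg/min × -481.45 kJ/kg = -34125 kJ/min
|Q| = 568.76 kW = 568760 W

Q_c = 569000 W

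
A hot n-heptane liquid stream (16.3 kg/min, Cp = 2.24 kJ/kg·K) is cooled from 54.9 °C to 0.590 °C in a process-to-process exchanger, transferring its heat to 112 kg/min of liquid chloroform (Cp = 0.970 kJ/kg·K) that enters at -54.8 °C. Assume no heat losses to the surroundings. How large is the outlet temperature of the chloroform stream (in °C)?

Heat released by hot stream: Q = 16.3 × 2.24 × (54.9 − 0.590) = 1983 kJ/min
Energy balance on cold side (adiabatic exchanger): Q = ṁ_c·Cp_c·(T_c,out − T_c,in)
T_c,out = -54.8 + 1983/(112 × 0.970) = -36.547 °C

T_c,out = -36.5 °C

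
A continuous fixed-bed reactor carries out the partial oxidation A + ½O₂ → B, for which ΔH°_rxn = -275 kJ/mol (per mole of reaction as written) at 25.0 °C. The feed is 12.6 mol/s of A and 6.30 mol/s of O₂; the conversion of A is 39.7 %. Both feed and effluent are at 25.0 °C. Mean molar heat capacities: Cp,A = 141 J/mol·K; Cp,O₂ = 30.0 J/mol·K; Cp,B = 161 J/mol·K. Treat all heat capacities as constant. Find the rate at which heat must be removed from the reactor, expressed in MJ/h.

Extent of reaction ξ = 0.397 × 12.6 = 5.0022 mol/s
Reaction term: ξ·ΔH°_rxn = 5.0022 × -275 = -1375.6 kJ/s
Q = ΔH = -1375.6 kJ/s = -1375.6 kW
Heat removed = 4952.2 MJ/h

Q_out = 4950 MJ/h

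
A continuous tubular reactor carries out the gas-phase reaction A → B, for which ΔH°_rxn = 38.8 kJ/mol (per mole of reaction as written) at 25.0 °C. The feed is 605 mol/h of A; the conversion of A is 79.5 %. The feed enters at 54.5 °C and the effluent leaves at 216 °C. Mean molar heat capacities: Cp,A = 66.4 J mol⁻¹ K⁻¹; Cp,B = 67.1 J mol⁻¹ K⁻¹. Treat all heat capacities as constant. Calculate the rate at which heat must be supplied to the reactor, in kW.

Extent of reaction ξ = 0.795 × 605 = 480.98 mol/h
Reaction term: ξ·ΔH°_rxn = 480.98 × 38.8 = 18662 kJ/h
Sensible, feed 54.5→25 °C: -1185.1 kJ/h
Outlet flows (mol/h): A 124.02, B 480.98
Sensible, products 25→216 °C: 7737.2 kJ/h
Q = ΔH = 25214 kJ/h = 7.0039 kW
Heat supplied = 7.0039 kW

Q_in = 7.00 kW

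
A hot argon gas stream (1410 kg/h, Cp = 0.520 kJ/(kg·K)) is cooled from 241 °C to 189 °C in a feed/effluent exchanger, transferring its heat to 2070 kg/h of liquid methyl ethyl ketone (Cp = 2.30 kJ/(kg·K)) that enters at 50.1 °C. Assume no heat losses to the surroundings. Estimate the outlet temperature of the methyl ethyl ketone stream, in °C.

Heat released by hot stream: Q = 1410 × 0.520 × (241 − 189) = 38126 kJ/h
Energy balance on cold side (adiabatic exchanger): Q = ṁ_c·Cp_c·(T_c,out − T_c,in)
T_c,out = 50.1 + 38126/(2070 × 2.30) = 58.108 °C

T_c,out = 58.1 °C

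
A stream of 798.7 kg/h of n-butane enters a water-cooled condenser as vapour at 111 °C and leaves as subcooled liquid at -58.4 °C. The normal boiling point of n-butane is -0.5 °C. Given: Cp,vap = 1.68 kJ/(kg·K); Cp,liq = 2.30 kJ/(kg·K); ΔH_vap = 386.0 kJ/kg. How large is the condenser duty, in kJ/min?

Q_c = 9400 kJ/min

vapour 111→-0.5 °C: -187.32 kJ/kg
condensation at -0.5 °C: -386 kJ/kg
liquid -0.5→-58.4 °C: -133.17 kJ/kg
Δh = -187.32 + -386 + -133.17 = -706.49 kJ/kg
Q = ṁ·Δh = 798.7 kg/h × -706.49 kJ/kg = -564270 kJ/h
|Q| = 156.74 kW = 9404.6 kJ/min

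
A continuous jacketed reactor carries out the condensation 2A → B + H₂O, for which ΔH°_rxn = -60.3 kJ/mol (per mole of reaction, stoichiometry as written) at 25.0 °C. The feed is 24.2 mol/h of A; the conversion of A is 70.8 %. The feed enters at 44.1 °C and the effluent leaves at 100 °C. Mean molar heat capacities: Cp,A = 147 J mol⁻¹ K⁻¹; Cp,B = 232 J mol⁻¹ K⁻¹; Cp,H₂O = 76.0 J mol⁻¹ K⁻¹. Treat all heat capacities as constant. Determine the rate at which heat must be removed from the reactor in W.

Q_out = 85.8 W

Extent of reaction ξ = 0.708 × 24.2 / 2 = 8.5668 mol/h
Reaction term: ξ·ΔH°_rxn = 8.5668 × -60.3 = -516.58 kJ/h
Sensible, feed 44.1→25 °C: -67.946 kJ/h
Outlet flows (mol/h): A 7.0664, B 8.5668, H₂O 8.5668
Sensible, products 25→100 °C: 275.8 kJ/h
Q = ΔH = -308.72 kJ/h = -0.085757 kW
Heat removed = 85.757 W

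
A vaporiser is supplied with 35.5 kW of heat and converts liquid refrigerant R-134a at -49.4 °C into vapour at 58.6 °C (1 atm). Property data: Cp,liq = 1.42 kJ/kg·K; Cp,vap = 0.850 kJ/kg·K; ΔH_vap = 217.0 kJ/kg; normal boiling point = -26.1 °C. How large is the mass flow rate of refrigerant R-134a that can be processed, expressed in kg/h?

ṁ = 397 kg/h

Δh = 1.42×(-26.1−-49.4) + 217.0 + 0.850×(58.6−-26.1) = 322.08 kJ/kg
Q = 35.5 kW = 35.5 kJ/s = 127800 kJ/h
ṁ = Q/Δh = 127800 / 322.08 = 396.79 kg/h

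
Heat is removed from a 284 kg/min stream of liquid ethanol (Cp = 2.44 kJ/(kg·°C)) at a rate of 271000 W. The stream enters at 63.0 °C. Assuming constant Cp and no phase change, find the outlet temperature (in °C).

Q = 271000 W = 16260 kJ/min
ΔT = Q/(ṁ·Cp) = 16260/(284×2.44) = 23.465 K
T_out = 63.0 − 23.465 = 39.535 °C

T_out = 39.5 °C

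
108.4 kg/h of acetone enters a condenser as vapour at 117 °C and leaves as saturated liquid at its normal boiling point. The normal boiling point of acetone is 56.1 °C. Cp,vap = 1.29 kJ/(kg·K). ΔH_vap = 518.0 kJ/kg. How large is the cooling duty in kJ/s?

vapour 117→56.1 °C: -78.561 kJ/kg
condensation at 56.1 °C: -518 kJ/kg
Δh = -78.561 + -518 = -596.56 kJ/kg
Q = ṁ·Δh = 108.4 kg/h × -596.56 kJ/kg = -64667 kJ/h
|Q| = 17.963 kW

Q_c = 18.0 kJ/s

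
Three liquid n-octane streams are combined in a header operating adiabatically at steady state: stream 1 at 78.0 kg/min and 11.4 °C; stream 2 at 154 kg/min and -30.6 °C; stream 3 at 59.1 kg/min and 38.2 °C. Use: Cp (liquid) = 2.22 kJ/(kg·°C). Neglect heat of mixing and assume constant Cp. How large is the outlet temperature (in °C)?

Energy balance with Q = 0: Σ ṁᵢCp,ᵢ(T_out − Tᵢ) = 0
T_out = Σ ṁᵢCp,ᵢTᵢ / Σ ṁᵢCp,ᵢ
      = -3475.6 / 646.24 = -5.3782 °C

T_out = -5.38 °C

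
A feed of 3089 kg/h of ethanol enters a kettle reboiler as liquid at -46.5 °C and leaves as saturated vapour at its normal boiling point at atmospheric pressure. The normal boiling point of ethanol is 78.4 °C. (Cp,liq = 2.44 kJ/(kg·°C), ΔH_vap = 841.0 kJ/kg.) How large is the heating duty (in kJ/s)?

liquid -46.5→78.4 °C: 304.76 kJ/kg
vaporisation at 78.4 °C: 841 kJ/kg
Δh = 304.76 + 841 = 1145.8 kJ/kg
Q = ṁ·Δh = 3089 kg/h × 1145.8 kJ/kg = 3.5392e+06 kJ/h
|Q| = 983.12 kW

Q = 983 kJ/s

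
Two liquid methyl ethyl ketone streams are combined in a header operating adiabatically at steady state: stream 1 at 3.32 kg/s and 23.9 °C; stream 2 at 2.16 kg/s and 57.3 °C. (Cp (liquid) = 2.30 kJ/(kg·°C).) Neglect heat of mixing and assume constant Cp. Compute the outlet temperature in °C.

Adiabatic, steady state ⇒ Σ ṁᵢCp,ᵢ(T_out − Tᵢ) = 0
T_out = Σ ṁᵢCp,ᵢTᵢ / Σ ṁᵢCp,ᵢ
      = 467.17 / 12.604 = 37.065 °C

T_out = 37.1 °C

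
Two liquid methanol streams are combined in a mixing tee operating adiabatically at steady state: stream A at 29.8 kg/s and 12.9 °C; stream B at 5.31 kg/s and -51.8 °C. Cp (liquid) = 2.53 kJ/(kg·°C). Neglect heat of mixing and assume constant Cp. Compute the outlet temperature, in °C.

No heat crosses the boundary, so H_out = H_in.
Σ ṁᵢCp,ᵢTᵢ = 29.8×2.53×12.9 + 5.31×2.53×-51.8 = 276.69
Σ ṁᵢCp,ᵢ = 29.8×2.53 + 5.31×2.53 = 88.828
T_out = 276.69 / 88.828 = 3.1148 °C

T_out = 3.11 °C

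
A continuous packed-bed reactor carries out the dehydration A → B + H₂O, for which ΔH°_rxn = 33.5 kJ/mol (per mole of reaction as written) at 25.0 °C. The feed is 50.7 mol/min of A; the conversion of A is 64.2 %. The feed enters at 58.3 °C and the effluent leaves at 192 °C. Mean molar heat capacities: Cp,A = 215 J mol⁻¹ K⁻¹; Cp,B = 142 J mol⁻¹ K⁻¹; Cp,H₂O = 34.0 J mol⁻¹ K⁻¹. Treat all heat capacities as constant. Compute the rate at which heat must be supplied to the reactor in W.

Q_in = 38900 W

Extent of reaction ξ = 0.642 × 50.7 = 32.549 mol/min
Reaction term: ξ·ΔH°_rxn = 32.549 × 33.5 = 1090.4 kJ/min
Sensible, feed 58.3→25 °C: -362.99 kJ/min
Outlet flows (mol/min): A 18.151, B 32.549, H₂O 32.549
Sensible, products 25→192 °C: 1608.4 kJ/min
Q = ΔH = 2335.8 kJ/min = 38.93 kW
Heat supplied = 38930 W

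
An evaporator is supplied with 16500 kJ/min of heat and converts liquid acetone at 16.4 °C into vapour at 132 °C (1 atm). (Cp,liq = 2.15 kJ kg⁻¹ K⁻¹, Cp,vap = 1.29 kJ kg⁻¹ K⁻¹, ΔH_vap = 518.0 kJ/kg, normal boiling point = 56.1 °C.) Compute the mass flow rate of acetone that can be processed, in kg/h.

ṁ = 1410 kg/h

Δh = 2.15×(56.1−16.4) + 518.0 + 1.29×(132−56.1) = 701.27 kJ/kg
Q = 16500 kJ/min = 275 kJ/s = 990000 kJ/h
ṁ = Q/Δh = 990000 / 701.27 = 1411.7 kg/h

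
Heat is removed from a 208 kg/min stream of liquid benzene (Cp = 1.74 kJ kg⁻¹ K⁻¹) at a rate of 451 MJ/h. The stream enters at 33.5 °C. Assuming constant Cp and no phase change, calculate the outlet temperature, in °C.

T_out = 12.7 °C

Q = 451 MJ/h = 7516.7 kJ/min
ΔT = Q/(ṁ·Cp) = 7516.7/(208×1.74) = 20.769 K
T_out = 33.5 − 20.769 = 12.731 °C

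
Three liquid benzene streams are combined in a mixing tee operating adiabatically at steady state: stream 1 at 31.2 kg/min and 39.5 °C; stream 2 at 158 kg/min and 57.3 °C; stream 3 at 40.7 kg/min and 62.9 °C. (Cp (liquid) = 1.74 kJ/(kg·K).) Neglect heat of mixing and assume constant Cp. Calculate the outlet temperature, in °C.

No heat crosses the boundary, so H_out = H_in.
T_out = Σ ṁᵢCp,ᵢTᵢ / Σ ṁᵢCp,ᵢ
      = 22352 / 400.03 = 55.876 °C

T_out = 55.9 °C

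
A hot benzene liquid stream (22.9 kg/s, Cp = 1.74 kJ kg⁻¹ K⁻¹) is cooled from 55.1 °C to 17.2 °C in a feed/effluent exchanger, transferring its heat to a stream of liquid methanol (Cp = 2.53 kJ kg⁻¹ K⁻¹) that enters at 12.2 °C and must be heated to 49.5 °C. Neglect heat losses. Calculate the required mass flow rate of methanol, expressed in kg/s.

Heat released by hot stream: Q = 22.9 × 1.74 × (55.1 − 17.2) = 1510.2 kJ/s
Energy balance on cold side (adiabatic exchanger): Q = ṁ_c·Cp_c·(T_c,out − T_c,in)
ṁ_c = 1510.2 / [2.53 × (49.5 − 12.2)] = 16.003 kg/s

ṁ_c = 16.0 kg/s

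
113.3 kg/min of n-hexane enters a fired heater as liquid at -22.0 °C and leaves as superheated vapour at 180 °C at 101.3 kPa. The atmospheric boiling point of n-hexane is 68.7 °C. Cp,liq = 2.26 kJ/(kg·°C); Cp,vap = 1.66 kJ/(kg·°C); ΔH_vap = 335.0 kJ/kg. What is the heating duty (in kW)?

liquid -22.0→68.7 °C: 204.98 kJ/kg
vaporisation at 68.7 °C: 335 kJ/kg
vapour 68.7→180 °C: 184.76 kJ/kg
Δh = 204.98 + 335 + 184.76 = 724.74 kJ/kg
Q = ṁ·Δh = 113.3 kg/min × 724.74 kJ/kg = 82113 kJ/min
|Q| = 1368.6 kW

Q = 1370 kW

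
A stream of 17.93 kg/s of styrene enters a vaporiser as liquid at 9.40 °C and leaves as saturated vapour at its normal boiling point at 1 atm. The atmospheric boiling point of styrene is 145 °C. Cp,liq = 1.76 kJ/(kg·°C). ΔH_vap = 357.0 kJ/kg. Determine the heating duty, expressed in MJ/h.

Q = 38400 MJ/h

liquid 9.40→145 °C: 238.66 kJ/kg
vaporisation at 145 °C: 357 kJ/kg
Δh = 238.66 + 357 = 595.66 kJ/kg
Q = ṁ·Δh = 17.93 kg/s × 595.66 kJ/kg = 10680 kJ/s
|Q| = 10680 kW = 38448 MJ/h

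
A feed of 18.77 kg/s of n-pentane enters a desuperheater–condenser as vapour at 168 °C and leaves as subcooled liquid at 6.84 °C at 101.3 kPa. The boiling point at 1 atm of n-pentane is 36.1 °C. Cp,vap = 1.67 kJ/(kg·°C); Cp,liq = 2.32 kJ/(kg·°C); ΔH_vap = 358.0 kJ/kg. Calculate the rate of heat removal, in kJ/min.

vapour 168→36.1 °C: -220.27 kJ/kg
condensation at 36.1 °C: -358 kJ/kg
liquid 36.1→6.84 °C: -67.883 kJ/kg
Δh = -220.27 + -358 + -67.883 = -646.16 kJ/kg
Q = ṁ·Δh = 18.77 kg/s × -646.16 kJ/kg = -12128 kJ/s
|Q| = 12128 kW = 727700 kJ/min

Q_c = 728000 kJ/min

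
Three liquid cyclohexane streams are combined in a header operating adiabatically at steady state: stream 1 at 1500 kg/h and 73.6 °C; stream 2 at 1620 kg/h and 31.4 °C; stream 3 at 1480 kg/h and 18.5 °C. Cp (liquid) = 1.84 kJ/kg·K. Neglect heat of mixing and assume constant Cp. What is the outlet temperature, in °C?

T_out = 41.0 °C

Adiabatic, steady state ⇒ Σ ṁᵢCp,ᵢ(T_out − Tᵢ) = 0
Σ ṁᵢCp,ᵢTᵢ = 1500×1.84×73.6 + 1620×1.84×31.4 + 1480×1.84×18.5 = 347110
Σ ṁᵢCp,ᵢ = 1500×1.84 + 1620×1.84 + 1480×1.84 = 8464
T_out = 347110 / 8464 = 41.01 °C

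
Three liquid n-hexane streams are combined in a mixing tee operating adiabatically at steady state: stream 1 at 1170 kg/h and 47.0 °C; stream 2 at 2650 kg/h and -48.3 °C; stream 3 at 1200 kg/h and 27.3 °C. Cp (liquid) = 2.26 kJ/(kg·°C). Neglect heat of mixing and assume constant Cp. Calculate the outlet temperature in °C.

T_out = -8.02 °C

Energy balance with Q = 0: Σ ṁᵢCp,ᵢ(T_out − Tᵢ) = 0
T_out = Σ ṁᵢCp,ᵢTᵢ / Σ ṁᵢCp,ᵢ
      = -90954 / 11345 = -8.0169 °C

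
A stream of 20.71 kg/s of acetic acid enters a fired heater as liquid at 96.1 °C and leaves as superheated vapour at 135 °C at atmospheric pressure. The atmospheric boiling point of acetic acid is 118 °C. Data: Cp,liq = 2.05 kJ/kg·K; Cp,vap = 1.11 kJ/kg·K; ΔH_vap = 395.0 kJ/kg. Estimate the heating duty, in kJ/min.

Q = 570000 kJ/min

liquid 96.1→118 °C: 44.895 kJ/kg
vaporisation at 118 °C: 395 kJ/kg
vapour 118→135 °C: 18.87 kJ/kg
Δh = 44.895 + 395 + 18.87 = 458.76 kJ/kg
Q = ṁ·Δh = 20.71 kg/s × 458.76 kJ/kg = 9501 kJ/s
|Q| = 9501 kW = 570060 kJ/min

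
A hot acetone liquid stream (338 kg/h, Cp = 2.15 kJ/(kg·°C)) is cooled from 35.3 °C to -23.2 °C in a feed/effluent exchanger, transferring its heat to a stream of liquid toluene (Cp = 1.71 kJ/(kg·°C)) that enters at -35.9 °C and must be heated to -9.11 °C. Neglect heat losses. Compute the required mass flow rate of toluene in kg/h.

Heat released by hot stream: Q = 338 × 2.15 × (35.3 − -23.2) = 42512 kJ/h
Energy balance on cold side (adiabatic exchanger): Q = ṁ_c·Cp_c·(T_c,out − T_c,in)
ṁ_c = 42512 / [1.71 × (-9.11 − -35.9)] = 927.99 kg/h

ṁ_c = 928 kg/h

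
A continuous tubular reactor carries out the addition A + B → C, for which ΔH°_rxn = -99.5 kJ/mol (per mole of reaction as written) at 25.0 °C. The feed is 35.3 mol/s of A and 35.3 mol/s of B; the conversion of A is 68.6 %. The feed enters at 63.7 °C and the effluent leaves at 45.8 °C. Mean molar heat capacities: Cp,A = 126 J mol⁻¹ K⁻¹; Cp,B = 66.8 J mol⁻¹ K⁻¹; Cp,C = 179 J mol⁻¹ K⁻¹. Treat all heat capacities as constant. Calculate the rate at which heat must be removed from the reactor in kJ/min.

Q_out = 152000 kJ/min

Extent of reaction ξ = 0.686 × 35.3 = 24.216 mol/s
Reaction term: ξ·ΔH°_rxn = 24.216 × -99.5 = -2409.5 kJ/s
Sensible, feed 63.7→25 °C: -263.39 kJ/s
Outlet flows (mol/s): A 11.084, B 11.084, C 24.216
Sensible, products 25→45.8 °C: 134.61 kJ/s
Q = ΔH = -2538.2 kJ/s = -2538.2 kW
Heat removed = 152290 kJ/min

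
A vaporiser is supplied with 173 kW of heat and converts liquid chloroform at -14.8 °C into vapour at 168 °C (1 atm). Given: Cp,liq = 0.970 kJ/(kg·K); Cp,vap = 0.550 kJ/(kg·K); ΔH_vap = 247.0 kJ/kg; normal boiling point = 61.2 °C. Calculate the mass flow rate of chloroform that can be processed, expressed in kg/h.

Δh = 0.970×(61.2−-14.8) + 247.0 + 0.550×(168−61.2) = 379.46 kJ/kg
Q = 173 kW = 173 kJ/s = 622800 kJ/h
ṁ = Q/Δh = 622800 / 379.46 = 1641.3 kg/h

ṁ = 1640 kg/h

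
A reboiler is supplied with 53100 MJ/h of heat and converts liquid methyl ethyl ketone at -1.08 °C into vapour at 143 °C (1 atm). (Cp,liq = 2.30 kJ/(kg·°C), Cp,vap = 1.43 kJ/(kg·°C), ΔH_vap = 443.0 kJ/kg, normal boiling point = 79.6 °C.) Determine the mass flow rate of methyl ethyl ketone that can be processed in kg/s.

ṁ = 20.5 kg/s

Δh = 2.30×(79.6−-1.08) + 443.0 + 1.43×(143−79.6) = 719.23 kJ/kg
Q = 53100 MJ/h = 14750 kJ/s = 14750 kJ/s
ṁ = Q/Δh = 14750 / 719.23 = 20.508 kg/s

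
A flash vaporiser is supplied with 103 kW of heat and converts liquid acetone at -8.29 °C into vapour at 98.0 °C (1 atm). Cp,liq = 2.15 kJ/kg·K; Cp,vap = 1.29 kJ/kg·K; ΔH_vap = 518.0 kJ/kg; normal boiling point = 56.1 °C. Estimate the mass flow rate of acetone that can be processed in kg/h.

Δh = 2.15×(56.1−-8.29) + 518.0 + 1.29×(98.0−56.1) = 710.49 kJ/kg
Q = 103 kW = 103 kJ/s = 370800 kJ/h
ṁ = Q/Δh = 370800 / 710.49 = 521.89 kg/h

ṁ = 522 kg/h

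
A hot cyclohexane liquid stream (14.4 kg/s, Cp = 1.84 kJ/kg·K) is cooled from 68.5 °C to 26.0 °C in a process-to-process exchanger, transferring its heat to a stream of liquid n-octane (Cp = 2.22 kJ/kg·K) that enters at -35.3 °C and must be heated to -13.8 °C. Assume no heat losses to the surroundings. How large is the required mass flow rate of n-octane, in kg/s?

ṁ_c = 23.6 kg/s

Heat released by hot stream: Q = 14.4 × 1.84 × (68.5 − 26.0) = 1126.1 kJ/s
Energy balance on cold side (adiabatic exchanger): Q = ṁ_c·Cp_c·(T_c,out − T_c,in)
ṁ_c = 1126.1 / [2.22 × (-13.8 − -35.3)] = 23.593 kg/s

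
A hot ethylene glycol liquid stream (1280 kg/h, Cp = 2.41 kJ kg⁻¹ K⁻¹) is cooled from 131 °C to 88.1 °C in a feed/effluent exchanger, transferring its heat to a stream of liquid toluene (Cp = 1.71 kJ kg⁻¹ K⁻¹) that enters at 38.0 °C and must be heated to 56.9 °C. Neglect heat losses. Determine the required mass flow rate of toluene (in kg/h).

ṁ_c = 4090 kg/h

Heat released by hot stream: Q = 1280 × 2.41 × (131 − 88.1) = 132340 kJ/h
Energy balance on cold side (adiabatic exchanger): Q = ṁ_c·Cp_c·(T_c,out − T_c,in)
ṁ_c = 132340 / [1.71 × (56.9 − 38.0)] = 4094.7 kg/h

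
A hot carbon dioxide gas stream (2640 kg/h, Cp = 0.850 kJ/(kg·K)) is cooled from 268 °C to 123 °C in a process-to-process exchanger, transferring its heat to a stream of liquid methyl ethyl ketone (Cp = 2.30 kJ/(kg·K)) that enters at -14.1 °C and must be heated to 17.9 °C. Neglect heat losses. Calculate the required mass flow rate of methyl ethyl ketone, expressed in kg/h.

Heat released by hot stream: Q = 2640 × 0.850 × (268 − 123) = 325380 kJ/h
Energy balance on cold side (adiabatic exchanger): Q = ṁ_c·Cp_c·(T_c,out − T_c,in)
ṁ_c = 325380 / [2.30 × (17.9 − -14.1)] = 4420.9 kg/h

ṁ_c = 4420 kg/h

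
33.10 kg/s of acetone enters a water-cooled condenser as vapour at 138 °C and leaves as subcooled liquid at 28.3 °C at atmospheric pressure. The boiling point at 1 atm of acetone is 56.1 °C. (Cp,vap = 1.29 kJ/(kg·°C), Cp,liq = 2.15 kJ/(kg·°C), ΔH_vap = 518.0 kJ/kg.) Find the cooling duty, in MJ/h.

Q_c = 81400 MJ/h

vapour 138→56.1 °C: -105.65 kJ/kg
condensation at 56.1 °C: -518 kJ/kg
liquid 56.1→28.3 °C: -59.77 kJ/kg
Δh = -105.65 + -518 + -59.77 = -683.42 kJ/kg
Q = ṁ·Δh = 33.10 kg/s × -683.42 kJ/kg = -22621 kJ/s
|Q| = 22621 kW = 81436 MJ/h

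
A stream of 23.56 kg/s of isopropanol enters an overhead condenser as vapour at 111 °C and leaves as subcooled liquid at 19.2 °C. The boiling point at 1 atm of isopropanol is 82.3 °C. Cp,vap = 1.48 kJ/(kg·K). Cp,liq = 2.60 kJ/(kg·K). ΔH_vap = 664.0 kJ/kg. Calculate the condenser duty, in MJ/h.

Q_c = 73800 MJ/h

vapour 111→82.3 °C: -42.476 kJ/kg
condensation at 82.3 °C: -664 kJ/kg
liquid 82.3→19.2 °C: -164.06 kJ/kg
Δh = -42.476 + -664 + -164.06 = -870.54 kJ/kg
Q = ṁ·Δh = 23.56 kg/s × -870.54 kJ/kg = -20510 kJ/s
|Q| = 20510 kW = 73835 MJ/h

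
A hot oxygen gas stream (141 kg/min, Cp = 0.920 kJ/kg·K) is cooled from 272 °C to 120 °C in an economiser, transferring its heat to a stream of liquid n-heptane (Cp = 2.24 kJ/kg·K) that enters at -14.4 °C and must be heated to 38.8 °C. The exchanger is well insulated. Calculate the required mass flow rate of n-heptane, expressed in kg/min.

ṁ_c = 165 kg/min

Heat released by hot stream: Q = 141 × 0.920 × (272 − 120) = 19717 kJ/min
Energy balance on cold side (adiabatic exchanger): Q = ṁ_c·Cp_c·(T_c,out − T_c,in)
ṁ_c = 19717 / [2.24 × (38.8 − -14.4)] = 165.46 kg/min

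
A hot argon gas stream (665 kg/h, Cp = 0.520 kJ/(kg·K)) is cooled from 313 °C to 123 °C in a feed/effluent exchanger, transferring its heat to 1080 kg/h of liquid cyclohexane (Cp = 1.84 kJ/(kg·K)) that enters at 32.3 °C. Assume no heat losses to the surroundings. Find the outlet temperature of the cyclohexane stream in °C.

T_c,out = 65.4 °C

Heat released by hot stream: Q = 665 × 0.520 × (313 − 123) = 65702 kJ/h
Energy balance on cold side (adiabatic exchanger): Q = ṁ_c·Cp_c·(T_c,out − T_c,in)
T_c,out = 32.3 + 65702/(1080 × 1.84) = 65.363 °C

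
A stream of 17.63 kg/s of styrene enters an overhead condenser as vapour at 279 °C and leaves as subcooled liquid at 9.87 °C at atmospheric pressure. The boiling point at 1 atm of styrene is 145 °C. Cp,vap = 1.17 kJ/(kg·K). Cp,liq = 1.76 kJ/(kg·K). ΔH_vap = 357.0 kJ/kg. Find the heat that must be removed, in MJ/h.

vapour 279→145 °C: -156.78 kJ/kg
condensation at 145 °C: -357 kJ/kg
liquid 145→9.87 °C: -237.83 kJ/kg
Δh = -156.78 + -357 + -237.83 = -751.61 kJ/kg
Q = ṁ·Δh = 17.63 kg/s × -751.61 kJ/kg = -13251 kJ/s
|Q| = 13251 kW = 47703 MJ/h

Q_c = 47700 MJ/h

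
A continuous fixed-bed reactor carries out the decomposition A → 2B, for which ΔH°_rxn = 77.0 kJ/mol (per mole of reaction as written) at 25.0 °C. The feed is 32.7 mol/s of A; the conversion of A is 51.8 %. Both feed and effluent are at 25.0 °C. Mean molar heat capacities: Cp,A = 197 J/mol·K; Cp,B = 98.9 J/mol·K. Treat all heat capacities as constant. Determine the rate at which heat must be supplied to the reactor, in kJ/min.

Q_in = 78300 kJ/min

Extent of reaction ξ = 0.518 × 32.7 = 16.939 mol/s
Reaction term: ξ·ΔH°_rxn = 16.939 × 77.0 = 1304.3 kJ/s
Q = ΔH = 1304.3 kJ/s = 1304.3 kW
Heat supplied = 78256 kJ/min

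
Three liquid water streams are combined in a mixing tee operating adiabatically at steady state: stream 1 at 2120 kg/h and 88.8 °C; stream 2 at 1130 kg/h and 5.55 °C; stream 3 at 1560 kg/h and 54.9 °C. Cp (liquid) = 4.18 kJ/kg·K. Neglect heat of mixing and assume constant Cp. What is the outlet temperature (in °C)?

No heat crosses the boundary, so H_out = H_in.
T_out = Σ ṁᵢCp,ᵢTᵢ / Σ ṁᵢCp,ᵢ
      = 1.1711e+06 / 20106 = 58.248 °C

T_out = 58.2 °C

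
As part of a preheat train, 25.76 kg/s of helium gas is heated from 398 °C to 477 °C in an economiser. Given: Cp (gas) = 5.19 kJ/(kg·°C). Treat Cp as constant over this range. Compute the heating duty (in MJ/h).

Q = ṁ·Cp·ΔT = 25.76 × 5.19 × (477 − 398) = 10562 kJ/s
Heating duty = 38023 MJ/h

Q = 38000 MJ/h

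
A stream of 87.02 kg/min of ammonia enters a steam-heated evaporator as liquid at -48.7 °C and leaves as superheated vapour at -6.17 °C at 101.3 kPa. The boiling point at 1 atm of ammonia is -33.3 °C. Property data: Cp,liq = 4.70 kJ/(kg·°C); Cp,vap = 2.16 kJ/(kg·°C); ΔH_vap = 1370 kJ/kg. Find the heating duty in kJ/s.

liquid -48.7→-33.3 °C: 72.38 kJ/kg
vaporisation at -33.3 °C: 1370 kJ/kg
vapour -33.3→-6.17 °C: 58.601 kJ/kg
Δh = 72.38 + 1370 + 58.601 = 1501 kJ/kg
Q = ṁ·Δh = 87.02 kg/min × 1501 kJ/kg = 130620 kJ/min
|Q| = 2176.9 kW

Q = 2180 kJ/s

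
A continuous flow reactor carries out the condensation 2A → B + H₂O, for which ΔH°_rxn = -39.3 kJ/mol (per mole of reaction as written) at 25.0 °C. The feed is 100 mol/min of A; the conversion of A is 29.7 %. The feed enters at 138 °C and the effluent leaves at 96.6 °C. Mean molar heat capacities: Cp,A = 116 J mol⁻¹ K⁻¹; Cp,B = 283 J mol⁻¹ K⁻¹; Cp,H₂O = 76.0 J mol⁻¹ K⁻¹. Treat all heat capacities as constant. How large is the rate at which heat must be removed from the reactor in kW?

Extent of reaction ξ = 0.297 × 100 / 2 = 14.85 mol/min
Reaction term: ξ·ΔH°_rxn = 14.85 × -39.3 = -583.6 kJ/min
Sensible, feed 138→25 °C: -1310.8 kJ/min
Outlet flows (mol/min): A 70.3, B 14.85, H₂O 14.85
Sensible, products 25→96.6 °C: 965.59 kJ/min
Q = ΔH = -928.81 kJ/min = -15.48 kW
Heat removed = 15.48 kW

Q_out = 15.5 kW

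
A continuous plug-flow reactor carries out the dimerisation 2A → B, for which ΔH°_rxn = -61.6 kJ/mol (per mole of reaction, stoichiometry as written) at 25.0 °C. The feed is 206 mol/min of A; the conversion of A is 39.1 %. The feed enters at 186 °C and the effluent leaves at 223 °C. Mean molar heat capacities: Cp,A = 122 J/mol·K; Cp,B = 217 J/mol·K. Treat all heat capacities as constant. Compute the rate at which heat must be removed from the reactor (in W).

Extent of reaction ξ = 0.391 × 206 / 2 = 40.273 mol/min
Reaction term: ξ·ΔH°_rxn = 40.273 × -61.6 = -2480.8 kJ/min
Sensible, feed 186→25 °C: -4046.3 kJ/min
Outlet flows (mol/min): A 125.45, B 40.273
Sensible, products 25→223 °C: 4760.8 kJ/min
Q = ΔH = -1766.2 kJ/min = -29.437 kW
Heat removed = 29437 W

Q_out = 29400 W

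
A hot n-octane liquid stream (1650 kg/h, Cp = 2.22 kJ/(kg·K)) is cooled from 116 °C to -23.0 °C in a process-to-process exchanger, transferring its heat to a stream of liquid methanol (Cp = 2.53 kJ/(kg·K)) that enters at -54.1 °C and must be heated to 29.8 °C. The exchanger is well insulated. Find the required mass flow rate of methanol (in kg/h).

ṁ_c = 2400 kg/h

Heat released by hot stream: Q = 1650 × 2.22 × (116 − -23.0) = 509160 kJ/h
Energy balance on cold side (adiabatic exchanger): Q = ṁ_c·Cp_c·(T_c,out − T_c,in)
ṁ_c = 509160 / [2.53 × (29.8 − -54.1)] = 2398.7 kg/h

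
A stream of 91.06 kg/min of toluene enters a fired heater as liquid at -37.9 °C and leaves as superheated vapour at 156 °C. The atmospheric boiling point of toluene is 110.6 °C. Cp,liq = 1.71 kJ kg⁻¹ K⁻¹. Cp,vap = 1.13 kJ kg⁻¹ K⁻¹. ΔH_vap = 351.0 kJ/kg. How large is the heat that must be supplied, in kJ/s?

liquid -37.9→110.6 °C: 253.94 kJ/kg
vaporisation at 110.6 °C: 351 kJ/kg
vapour 110.6→156 °C: 51.302 kJ/kg
Δh = 253.94 + 351 + 51.302 = 656.24 kJ/kg
Q = ṁ·Δh = 91.06 kg/min × 656.24 kJ/kg = 59757 kJ/min
|Q| = 995.95 kW

Q = 996 kJ/s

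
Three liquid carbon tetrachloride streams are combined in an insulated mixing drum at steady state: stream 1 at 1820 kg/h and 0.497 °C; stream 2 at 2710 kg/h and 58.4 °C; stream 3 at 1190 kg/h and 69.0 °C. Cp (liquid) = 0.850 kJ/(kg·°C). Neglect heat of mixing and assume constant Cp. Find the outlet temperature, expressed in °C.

Adiabatic, steady state ⇒ Σ ṁᵢCp,ᵢ(T_out − Tᵢ) = 0
Σ ṁᵢCp,ᵢTᵢ = 1820×0.850×0.497 + 2710×0.850×58.4 + 1190×0.850×69.0 = 205090
Σ ṁᵢCp,ᵢ = 1820×0.850 + 2710×0.850 + 1190×0.850 = 4862
T_out = 205090 / 4862 = 42.182 °C

T_out = 42.2 °C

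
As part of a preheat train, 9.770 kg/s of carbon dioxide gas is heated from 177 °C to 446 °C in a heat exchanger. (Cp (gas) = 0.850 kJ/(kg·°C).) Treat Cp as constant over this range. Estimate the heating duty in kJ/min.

Q = ṁ·Cp·ΔT = 9.770 × 0.850 × (446 − 177) = 2233.9 kJ/s
Heating duty = 134030 kJ/min

Q = 134000 kJ/min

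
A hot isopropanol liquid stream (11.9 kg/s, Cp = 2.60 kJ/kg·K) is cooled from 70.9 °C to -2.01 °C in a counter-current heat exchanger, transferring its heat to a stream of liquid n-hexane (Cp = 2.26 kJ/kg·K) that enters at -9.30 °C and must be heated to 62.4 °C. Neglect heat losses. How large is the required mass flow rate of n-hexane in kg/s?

ṁ_c = 13.9 kg/s

Heat released by hot stream: Q = 11.9 × 2.60 × (70.9 − -2.01) = 2255.8 kJ/s
Energy balance on cold side (adiabatic exchanger): Q = ṁ_c·Cp_c·(T_c,out − T_c,in)
ṁ_c = 2255.8 / [2.26 × (62.4 − -9.30)] = 13.921 kg/s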